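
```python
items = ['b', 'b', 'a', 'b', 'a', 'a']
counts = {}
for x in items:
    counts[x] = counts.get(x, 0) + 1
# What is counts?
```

Initial: counts = {}, items = ['b', 'b', 'a', 'b', 'a', 'a']
See 'b': counts = {'b': 1}
See 'b': counts = {'b': 2}
See 'a': counts = {'b': 2, 'a': 1}
See 'b': counts = {'b': 3, 'a': 1}
See 'a': counts = {'b': 3, 'a': 2}
See 'a': counts = {'b': 3, 'a': 3}

{'b': 3, 'a': 3}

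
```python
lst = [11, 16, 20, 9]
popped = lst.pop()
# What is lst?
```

[11, 16, 20]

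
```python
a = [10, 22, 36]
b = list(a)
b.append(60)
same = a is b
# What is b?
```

After line 1: a = [10, 22, 36]
After line 2 (b = list(a) is a shallow copy, new object): a = [10, 22, 36], b = [10, 22, 36]
After line 3 (append only mutates b): a = [10, 22, 36], b = [10, 22, 36, 60]
After line 4 (same = a is b; different objects -> False): same = False

[10, 22, 36, 60]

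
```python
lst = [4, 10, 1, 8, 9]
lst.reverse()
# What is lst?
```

[9, 8, 1, 10, 4]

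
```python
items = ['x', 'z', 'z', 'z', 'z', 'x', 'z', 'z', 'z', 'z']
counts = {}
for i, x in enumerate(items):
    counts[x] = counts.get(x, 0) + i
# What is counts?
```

Initial: counts = {}, items = ['x', 'z', 'z', 'z', 'z', 'x', 'z', 'z', 'z', 'z']
i=0, x='x': counts = {'x': 0}
i=1, x='z': counts = {'x': 0, 'z': 1}
i=2, x='z': counts = {'x': 0, 'z': 3}
i=3, x='z': counts = {'x': 0, 'z': 6}
i=4, x='z': counts = {'x': 0, 'z': 10}
i=5, x='x': counts = {'x': 5, 'z': 10}
i=6, x='z': counts = {'x': 5, 'z': 16}
i=7, x='z': counts = {'x': 5, 'z': 23}
i=8, x='z': counts = {'x': 5, 'z': 31}
i=9, x='z': counts = {'x': 5, 'z': 40}

{'x': 5, 'z': 40}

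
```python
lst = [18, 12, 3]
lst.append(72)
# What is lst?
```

[18, 12, 3, 72]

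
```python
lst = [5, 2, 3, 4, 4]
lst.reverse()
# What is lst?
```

[4, 4, 3, 2, 5]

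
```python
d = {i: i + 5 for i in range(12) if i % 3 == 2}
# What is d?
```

{2: 7, 5: 10, 8: 13, 11: 16}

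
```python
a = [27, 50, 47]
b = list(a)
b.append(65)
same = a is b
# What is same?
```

After line 1: a = [27, 50, 47]
After line 2 (b = list(a) is a shallow copy, new object): a = [27, 50, 47], b = [27, 50, 47]
After line 3 (append only mutates b): a = [27, 50, 47], b = [27, 50, 47, 65]
After line 4 (same = a is b; different objects -> False): same = False

False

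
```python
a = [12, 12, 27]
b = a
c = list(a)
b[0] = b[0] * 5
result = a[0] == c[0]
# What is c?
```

After line 1: a = [12, 12, 27]
After line 2 (b = a, alias): a = [12, 12, 27], b = [12, 12, 27]
After line 3 (c = list(a) is a copy, new object): c = [12, 12, 27]
After line 4 (b[0] = 12 * 5 = 60; mutates shared a/b): a = b = [60, 12, 27], c = [12, 12, 27]
After line 5 (a[0] = 60, c[0] = 12; result = False)

[12, 12, 27]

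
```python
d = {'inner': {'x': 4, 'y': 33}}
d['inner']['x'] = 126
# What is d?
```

After line 1: d = {'inner': {'x': 4, 'y': 33}}
After line 2 (inner x overwritten): d = {'inner': {'x': 126, 'y': 33}}

{'inner': {'x': 126, 'y': 33}}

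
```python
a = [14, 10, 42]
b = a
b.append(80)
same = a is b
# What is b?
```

After line 1: a = [14, 10, 42]
After line 2 (b = a is an alias, same object): a = [14, 10, 42], b = [14, 10, 42]
After line 3 (b.append mutates the shared list): a = [14, 10, 42, 80], b = [14, 10, 42, 80]
After line 4 (same = a is b; same object -> True): same = True

[14, 10, 42, 80]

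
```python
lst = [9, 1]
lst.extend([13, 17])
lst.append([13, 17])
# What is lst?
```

After line 1: lst = [9, 1]
After line 2 (extend unpacks [13, 17]): lst = [9, 1, 13, 17]
After line 3 (append adds [13, 17] as single element): lst = [9, 1, 13, 17, [13, 17]]

[9, 1, 13, 17, [13, 17]]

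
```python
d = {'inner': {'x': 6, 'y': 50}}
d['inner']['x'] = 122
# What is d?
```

After line 1: d = {'inner': {'x': 6, 'y': 50}}
After line 2 (inner x overwritten): d = {'inner': {'x': 122, 'y': 50}}

{'inner': {'x': 122, 'y': 50}}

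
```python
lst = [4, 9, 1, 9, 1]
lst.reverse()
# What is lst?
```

[1, 9, 1, 9, 4]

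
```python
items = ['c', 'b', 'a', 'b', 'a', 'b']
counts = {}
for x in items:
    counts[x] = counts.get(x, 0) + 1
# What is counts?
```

Initial: counts = {}, items = ['c', 'b', 'a', 'b', 'a', 'b']
See 'c': counts = {'c': 1}
See 'b': counts = {'c': 1, 'b': 1}
See 'a': counts = {'c': 1, 'b': 1, 'a': 1}
See 'b': counts = {'c': 1, 'b': 2, 'a': 1}
See 'a': counts = {'c': 1, 'b': 2, 'a': 2}
See 'b': counts = {'c': 1, 'b': 3, 'a': 2}

{'c': 1, 'b': 3, 'a': 2}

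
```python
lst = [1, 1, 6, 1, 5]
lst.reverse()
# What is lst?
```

[5, 1, 6, 1, 1]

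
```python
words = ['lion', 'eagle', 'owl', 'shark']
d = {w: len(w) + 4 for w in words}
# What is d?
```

{'lion': 8, 'eagle': 9, 'owl': 7, 'shark': 9}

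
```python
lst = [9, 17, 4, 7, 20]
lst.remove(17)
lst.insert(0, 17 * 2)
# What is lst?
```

After line 1: lst = [9, 17, 4, 7, 20]
After line 2 (remove first 17): lst = [9, 4, 7, 20]
After line 3 (insert 34 at index 0): lst = [34, 9, 4, 7, 20]

[34, 9, 4, 7, 20]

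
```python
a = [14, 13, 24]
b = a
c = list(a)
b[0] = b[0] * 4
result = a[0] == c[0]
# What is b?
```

After line 1: a = [14, 13, 24]
After line 2 (b = a, alias): a = [14, 13, 24], b = [14, 13, 24]
After line 3 (c = list(a) is a copy, new object): c = [14, 13, 24]
After line 4 (b[0] = 14 * 4 = 56; mutates shared a/b): a = b = [56, 13, 24], c = [14, 13, 24]
After line 5 (a[0] = 56, c[0] = 14; result = False)

[56, 13, 24]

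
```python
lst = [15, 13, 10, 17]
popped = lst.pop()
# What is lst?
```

[15, 13, 10]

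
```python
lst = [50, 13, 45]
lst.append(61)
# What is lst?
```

[50, 13, 45, 61]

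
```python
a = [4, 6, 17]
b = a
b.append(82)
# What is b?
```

After line 1: a = [4, 6, 17]
After line 2 (b = a is an alias, same object): a = [4, 6, 17], b = [4, 6, 17]
After line 3 (b.append mutates the shared list): a = [4, 6, 17, 82], b = [4, 6, 17, 82]

[4, 6, 17, 82]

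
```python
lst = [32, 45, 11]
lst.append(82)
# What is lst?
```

[32, 45, 11, 82]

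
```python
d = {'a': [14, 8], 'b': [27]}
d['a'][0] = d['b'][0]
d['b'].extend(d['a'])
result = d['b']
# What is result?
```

After line 1: d = {'a': [14, 8], 'b': [27]}
After line 2 (a[0] = b[0] = 27): d = {'a': [27, 8], 'b': [27]}
After line 3 (b.extend(a) appends [27, 8]): d = {'a': [27, 8], 'b': [27, 27, 8]}
After line 4: result = d['b'] = [27, 27, 8]

[27, 27, 8]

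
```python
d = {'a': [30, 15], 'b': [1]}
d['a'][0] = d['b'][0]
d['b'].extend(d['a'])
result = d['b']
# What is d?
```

After line 1: d = {'a': [30, 15], 'b': [1]}
After line 2 (a[0] = b[0] = 1): d = {'a': [1, 15], 'b': [1]}
After line 3 (b.extend(a) appends [1, 15]): d = {'a': [1, 15], 'b': [1, 1, 15]}
After line 4: result = d['b'] = [1, 1, 15]

{'a': [1, 15], 'b': [1, 1, 15]}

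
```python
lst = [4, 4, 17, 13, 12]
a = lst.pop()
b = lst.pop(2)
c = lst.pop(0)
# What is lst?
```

After line 1: lst = [4, 4, 17, 13, 12]
After line 2 (pop() -> a = 12): lst = [4, 4, 17, 13]
After line 3 (pop(2) -> b = 17): lst = [4, 4, 13]
After line 4 (pop(0) -> c = 4): lst = [4, 13]

[4, 13]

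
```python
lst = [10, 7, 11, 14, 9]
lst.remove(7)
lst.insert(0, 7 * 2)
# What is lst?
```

After line 1: lst = [10, 7, 11, 14, 9]
After line 2 (remove first 7): lst = [10, 11, 14, 9]
After line 3 (insert 14 at index 0): lst = [14, 10, 11, 14, 9]

[14, 10, 11, 14, 9]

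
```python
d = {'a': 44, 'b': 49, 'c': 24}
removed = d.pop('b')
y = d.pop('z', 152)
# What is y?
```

After line 1: d = {'a': 44, 'b': 49, 'c': 24}
After line 2 (pop 'b' returns 49): d = {'a': 44, 'c': 24}, removed = 49
After line 3 (pop 'z' missing, returns default 152): d = {'a': 44, 'c': 24}, y = 152

152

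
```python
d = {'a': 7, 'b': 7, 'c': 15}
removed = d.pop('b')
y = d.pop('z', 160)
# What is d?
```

After line 1: d = {'a': 7, 'b': 7, 'c': 15}
After line 2 (pop 'b' returns 7): d = {'a': 7, 'c': 15}, removed = 7
After line 3 (pop 'z' missing, returns default 160): d = {'a': 7, 'c': 15}, y = 160

{'a': 7, 'c': 15}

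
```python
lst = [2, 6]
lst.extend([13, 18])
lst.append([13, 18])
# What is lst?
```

After line 1: lst = [2, 6]
After line 2 (extend unpacks [13, 18]): lst = [2, 6, 13, 18]
After line 3 (append adds [13, 18] as single element): lst = [2, 6, 13, 18, [13, 18]]

[2, 6, 13, 18, [13, 18]]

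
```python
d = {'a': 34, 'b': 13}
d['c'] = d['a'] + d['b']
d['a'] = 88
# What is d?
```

After line 1: d = {'a': 34, 'b': 13}
After line 2 (d['c'] = 34 + 13): d = {'a': 34, 'b': 13, 'c': 47}
After line 3: d = {'a': 88, 'b': 13, 'c': 47}

{'a': 88, 'b': 13, 'c': 47}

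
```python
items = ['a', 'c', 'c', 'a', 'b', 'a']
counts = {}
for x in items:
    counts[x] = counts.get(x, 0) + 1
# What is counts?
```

Initial: counts = {}, items = ['a', 'c', 'c', 'a', 'b', 'a']
See 'a': counts = {'a': 1}
See 'c': counts = {'a': 1, 'c': 1}
See 'c': counts = {'a': 1, 'c': 2}
See 'a': counts = {'a': 2, 'c': 2}
See 'b': counts = {'a': 2, 'c': 2, 'b': 1}
See 'a': counts = {'a': 3, 'c': 2, 'b': 1}

{'a': 3, 'c': 2, 'b': 1}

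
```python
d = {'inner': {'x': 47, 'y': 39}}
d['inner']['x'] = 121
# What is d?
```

After line 1: d = {'inner': {'x': 47, 'y': 39}}
After line 2 (inner x overwritten): d = {'inner': {'x': 121, 'y': 39}}

{'inner': {'x': 121, 'y': 39}}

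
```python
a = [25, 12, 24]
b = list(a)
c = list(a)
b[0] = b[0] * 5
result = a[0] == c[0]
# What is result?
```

After line 1: a = [25, 12, 24]
After line 2 (b = list(a), copy): a = [25, 12, 24], b = [25, 12, 24]
After line 3 (c = list(a) is a copy, new object): c = [25, 12, 24]
After line 4 (b[0] = 25 * 5 = 125; only b mutates (copy)): a = [25, 12, 24], b = [125, 12, 24], c = [25, 12, 24]
After line 5 (a[0] = 25, c[0] = 25; result = True)

True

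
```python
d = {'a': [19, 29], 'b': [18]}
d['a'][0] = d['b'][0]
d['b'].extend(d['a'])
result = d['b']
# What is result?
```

After line 1: d = {'a': [19, 29], 'b': [18]}
After line 2 (a[0] = b[0] = 18): d = {'a': [18, 29], 'b': [18]}
After line 3 (b.extend(a) appends [18, 29]): d = {'a': [18, 29], 'b': [18, 18, 29]}
After line 4: result = d['b'] = [18, 18, 29]

[18, 18, 29]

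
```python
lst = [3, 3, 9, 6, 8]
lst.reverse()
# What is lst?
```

[8, 6, 9, 3, 3]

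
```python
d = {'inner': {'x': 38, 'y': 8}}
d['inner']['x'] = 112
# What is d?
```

After line 1: d = {'inner': {'x': 38, 'y': 8}}
After line 2 (inner x overwritten): d = {'inner': {'x': 112, 'y': 8}}

{'inner': {'x': 112, 'y': 8}}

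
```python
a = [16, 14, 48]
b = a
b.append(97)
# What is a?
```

After line 1: a = [16, 14, 48]
After line 2 (b = a is an alias, same object): a = [16, 14, 48], b = [16, 14, 48]
After line 3 (b.append mutates the shared list): a = [16, 14, 48, 97], b = [16, 14, 48, 97]

[16, 14, 48, 97]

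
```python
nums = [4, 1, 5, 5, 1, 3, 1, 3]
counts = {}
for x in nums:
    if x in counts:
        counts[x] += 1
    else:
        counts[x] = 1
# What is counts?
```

Initial: counts = {}, nums = [4, 1, 5, 5, 1, 3, 1, 3]
See 4: counts = {4: 1}
See 1: counts = {4: 1, 1: 1}
See 5: counts = {4: 1, 1: 1, 5: 1}
See 5: counts = {4: 1, 1: 1, 5: 2}
See 1: counts = {4: 1, 1: 2, 5: 2}
See 3: counts = {4: 1, 1: 2, 5: 2, 3: 1}
See 1: counts = {4: 1, 1: 3, 5: 2, 3: 1}
See 3: counts = {4: 1, 1: 3, 5: 2, 3: 2}

{4: 1, 1: 3, 5: 2, 3: 2}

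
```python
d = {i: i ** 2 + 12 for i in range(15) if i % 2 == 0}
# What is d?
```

{0: 12, 2: 16, 4: 28, 6: 48, 8: 76, 10: 112, 12: 156, 14: 208}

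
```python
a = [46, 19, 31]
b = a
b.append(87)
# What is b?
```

After line 1: a = [46, 19, 31]
After line 2 (b = a is an alias, same object): a = [46, 19, 31], b = [46, 19, 31]
After line 3 (b.append mutates the shared list): a = [46, 19, 31, 87], b = [46, 19, 31, 87]

[46, 19, 31, 87]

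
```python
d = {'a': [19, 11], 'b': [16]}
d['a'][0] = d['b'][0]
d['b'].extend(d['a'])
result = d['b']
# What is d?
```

After line 1: d = {'a': [19, 11], 'b': [16]}
After line 2 (a[0] = b[0] = 16): d = {'a': [16, 11], 'b': [16]}
After line 3 (b.extend(a) appends [16, 11]): d = {'a': [16, 11], 'b': [16, 16, 11]}
After line 4: result = d['b'] = [16, 16, 11]

{'a': [16, 11], 'b': [16, 16, 11]}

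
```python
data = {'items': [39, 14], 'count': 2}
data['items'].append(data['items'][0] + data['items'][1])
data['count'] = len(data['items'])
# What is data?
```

After line 1: data = {'items': [39, 14], 'count': 2}
After line 2 (append 39 + 14 = 53): data = {'items': [39, 14, 53], 'count': 2}
After line 3 (count = len(items) = 3): data = {'items': [39, 14, 53], 'count': 3}

{'items': [39, 14, 53], 'count': 3}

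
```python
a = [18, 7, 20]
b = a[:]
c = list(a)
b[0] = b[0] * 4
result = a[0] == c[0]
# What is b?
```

After line 1: a = [18, 7, 20]
After line 2 (b = a[:], copy): a = [18, 7, 20], b = [18, 7, 20]
After line 3 (c = list(a) is a copy, new object): c = [18, 7, 20]
After line 4 (b[0] = 18 * 4 = 72; only b mutates (copy)): a = [18, 7, 20], b = [72, 7, 20], c = [18, 7, 20]
After line 5 (a[0] = 18, c[0] = 18; result = True)

[72, 7, 20]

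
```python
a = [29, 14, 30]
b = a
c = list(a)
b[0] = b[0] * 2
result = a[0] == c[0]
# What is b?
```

After line 1: a = [29, 14, 30]
After line 2 (b = a, alias): a = [29, 14, 30], b = [29, 14, 30]
After line 3 (c = list(a) is a copy, new object): c = [29, 14, 30]
After line 4 (b[0] = 29 * 2 = 58; mutates shared a/b): a = b = [58, 14, 30], c = [29, 14, 30]
After line 5 (a[0] = 58, c[0] = 29; result = False)

[58, 14, 30]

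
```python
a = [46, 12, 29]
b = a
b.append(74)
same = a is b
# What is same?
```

After line 1: a = [46, 12, 29]
After line 2 (b = a is an alias, same object): a = [46, 12, 29], b = [46, 12, 29]
After line 3 (b.append mutates the shared list): a = [46, 12, 29, 74], b = [46, 12, 29, 74]
After line 4 (same = a is b; same object -> True): same = True

True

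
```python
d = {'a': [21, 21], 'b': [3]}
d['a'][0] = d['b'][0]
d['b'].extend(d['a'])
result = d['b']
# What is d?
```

After line 1: d = {'a': [21, 21], 'b': [3]}
After line 2 (a[0] = b[0] = 3): d = {'a': [3, 21], 'b': [3]}
After line 3 (b.extend(a) appends [3, 21]): d = {'a': [3, 21], 'b': [3, 3, 21]}
After line 4: result = d['b'] = [3, 3, 21]

{'a': [3, 21], 'b': [3, 3, 21]}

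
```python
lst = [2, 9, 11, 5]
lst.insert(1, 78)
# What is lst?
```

[2, 78, 9, 11, 5]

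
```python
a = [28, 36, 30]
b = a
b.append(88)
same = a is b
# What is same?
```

After line 1: a = [28, 36, 30]
After line 2 (b = a is an alias, same object): a = [28, 36, 30], b = [28, 36, 30]
After line 3 (b.append mutates the shared list): a = [28, 36, 30, 88], b = [28, 36, 30, 88]
After line 4 (same = a is b; same object -> True): same = True

True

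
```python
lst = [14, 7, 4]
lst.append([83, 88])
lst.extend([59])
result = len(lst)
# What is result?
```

After line 1: lst = [14, 7, 4]
After line 2 (append adds [83, 88] as single element): lst = [14, 7, 4, [83, 88]]
After line 3 (extend unpacks [59], adds 59): lst = [14, 7, 4, [83, 88], 59]
After line 4: result = len(lst) = 5

5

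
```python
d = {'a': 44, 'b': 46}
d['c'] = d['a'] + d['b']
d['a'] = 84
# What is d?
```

After line 1: d = {'a': 44, 'b': 46}
After line 2 (d['c'] = 44 + 46): d = {'a': 44, 'b': 46, 'c': 90}
After line 3: d = {'a': 84, 'b': 46, 'c': 90}

{'a': 84, 'b': 46, 'c': 90}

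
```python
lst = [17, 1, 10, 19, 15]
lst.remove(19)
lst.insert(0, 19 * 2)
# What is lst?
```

After line 1: lst = [17, 1, 10, 19, 15]
After line 2 (remove first 19): lst = [17, 1, 10, 15]
After line 3 (insert 38 at index 0): lst = [38, 17, 1, 10, 15]

[38, 17, 1, 10, 15]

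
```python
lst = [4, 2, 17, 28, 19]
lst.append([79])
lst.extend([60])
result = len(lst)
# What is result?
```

After line 1: lst = [4, 2, 17, 28, 19]
After line 2 (append adds [79] as single element): lst = [4, 2, 17, 28, 19, [79]]
After line 3 (extend unpacks [60], adds 60): lst = [4, 2, 17, 28, 19, [79], 60]
After line 4: result = len(lst) = 7

7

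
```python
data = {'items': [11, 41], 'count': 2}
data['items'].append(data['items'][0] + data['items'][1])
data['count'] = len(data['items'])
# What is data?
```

After line 1: data = {'items': [11, 41], 'count': 2}
After line 2 (append 11 + 41 = 52): data = {'items': [11, 41, 52], 'count': 2}
After line 3 (count = len(items) = 3): data = {'items': [11, 41, 52], 'count': 3}

{'items': [11, 41, 52], 'count': 3}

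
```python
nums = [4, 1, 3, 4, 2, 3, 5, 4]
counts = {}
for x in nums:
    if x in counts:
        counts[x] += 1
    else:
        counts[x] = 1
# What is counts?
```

Initial: counts = {}, nums = [4, 1, 3, 4, 2, 3, 5, 4]
See 4: counts = {4: 1}
See 1: counts = {4: 1, 1: 1}
See 3: counts = {4: 1, 1: 1, 3: 1}
See 4: counts = {4: 2, 1: 1, 3: 1}
See 2: counts = {4: 2, 1: 1, 3: 1, 2: 1}
See 3: counts = {4: 2, 1: 1, 3: 2, 2: 1}
See 5: counts = {4: 2, 1: 1, 3: 2, 2: 1, 5: 1}
See 4: counts = {4: 3, 1: 1, 3: 2, 2: 1, 5: 1}

{4: 3, 1: 1, 3: 2, 2: 1, 5: 1}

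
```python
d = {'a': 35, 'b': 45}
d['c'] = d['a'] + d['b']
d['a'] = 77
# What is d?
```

After line 1: d = {'a': 35, 'b': 45}
After line 2 (d['c'] = 35 + 45): d = {'a': 35, 'b': 45, 'c': 80}
After line 3: d = {'a': 77, 'b': 45, 'c': 80}

{'a': 77, 'b': 45, 'c': 80}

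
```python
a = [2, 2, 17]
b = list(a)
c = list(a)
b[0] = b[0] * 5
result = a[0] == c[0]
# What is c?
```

After line 1: a = [2, 2, 17]
After line 2 (b = list(a), copy): a = [2, 2, 17], b = [2, 2, 17]
After line 3 (c = list(a) is a copy, new object): c = [2, 2, 17]
After line 4 (b[0] = 2 * 5 = 10; only b mutates (copy)): a = [2, 2, 17], b = [10, 2, 17], c = [2, 2, 17]
After line 5 (a[0] = 2, c[0] = 2; result = True)

[2, 2, 17]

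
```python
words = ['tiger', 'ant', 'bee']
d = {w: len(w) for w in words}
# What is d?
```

{'tiger': 5, 'ant': 3, 'bee': 3}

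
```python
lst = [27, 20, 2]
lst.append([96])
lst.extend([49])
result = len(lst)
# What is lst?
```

After line 1: lst = [27, 20, 2]
After line 2 (append adds [96] as single element): lst = [27, 20, 2, [96]]
After line 3 (extend unpacks [49], adds 49): lst = [27, 20, 2, [96], 49]
After line 4: result = len(lst) = 5

[27, 20, 2, [96], 49]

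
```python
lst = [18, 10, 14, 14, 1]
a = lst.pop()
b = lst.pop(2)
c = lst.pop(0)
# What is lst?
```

After line 1: lst = [18, 10, 14, 14, 1]
After line 2 (pop() -> a = 1): lst = [18, 10, 14, 14]
After line 3 (pop(2) -> b = 14): lst = [18, 10, 14]
After line 4 (pop(0) -> c = 18): lst = [10, 14]

[10, 14]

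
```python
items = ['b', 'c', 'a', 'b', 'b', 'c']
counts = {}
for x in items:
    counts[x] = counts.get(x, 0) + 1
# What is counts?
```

Initial: counts = {}, items = ['b', 'c', 'a', 'b', 'b', 'c']
See 'b': counts = {'b': 1}
See 'c': counts = {'b': 1, 'c': 1}
See 'a': counts = {'b': 1, 'c': 1, 'a': 1}
See 'b': counts = {'b': 2, 'c': 1, 'a': 1}
See 'b': counts = {'b': 3, 'c': 1, 'a': 1}
See 'c': counts = {'b': 3, 'c': 2, 'a': 1}

{'b': 3, 'c': 2, 'a': 1}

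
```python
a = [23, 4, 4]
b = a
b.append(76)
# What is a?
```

After line 1: a = [23, 4, 4]
After line 2 (b = a is an alias, same object): a = [23, 4, 4], b = [23, 4, 4]
After line 3 (b.append mutates the shared list): a = [23, 4, 4, 76], b = [23, 4, 4, 76]

[23, 4, 4, 76]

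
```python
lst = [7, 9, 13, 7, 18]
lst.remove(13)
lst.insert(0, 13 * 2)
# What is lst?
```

After line 1: lst = [7, 9, 13, 7, 18]
After line 2 (remove first 13): lst = [7, 9, 7, 18]
After line 3 (insert 26 at index 0): lst = [26, 7, 9, 7, 18]

[26, 7, 9, 7, 18]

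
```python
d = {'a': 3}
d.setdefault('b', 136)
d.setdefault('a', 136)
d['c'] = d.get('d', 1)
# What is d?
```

After line 1: d = {'a': 3}
After line 2 (setdefault adds 'b'=136): d = {'a': 3, 'b': 136}
After line 3 (setdefault 'a' no-op, already exists): d = {'a': 3, 'b': 136}
After line 4 (get('d', 1) returns default since 'd' not in d): d = {'a': 3, 'b': 136, 'c': 1}

{'a': 3, 'b': 136, 'c': 1}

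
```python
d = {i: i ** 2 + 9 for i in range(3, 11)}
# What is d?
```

{3: 18, 4: 25, 5: 34, 6: 45, 7: 58, 8: 73, 9: 90, 10: 109}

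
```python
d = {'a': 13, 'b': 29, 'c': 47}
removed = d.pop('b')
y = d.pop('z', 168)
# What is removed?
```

After line 1: d = {'a': 13, 'b': 29, 'c': 47}
After line 2 (pop 'b' returns 29): d = {'a': 13, 'c': 47}, removed = 29
After line 3 (pop 'z' missing, returns default 168): d = {'a': 13, 'c': 47}, y = 168

29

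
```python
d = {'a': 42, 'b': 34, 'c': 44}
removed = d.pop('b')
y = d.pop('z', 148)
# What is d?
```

After line 1: d = {'a': 42, 'b': 34, 'c': 44}
After line 2 (pop 'b' returns 34): d = {'a': 42, 'c': 44}, removed = 34
After line 3 (pop 'z' missing, returns default 148): d = {'a': 42, 'c': 44}, y = 148

{'a': 42, 'c': 44}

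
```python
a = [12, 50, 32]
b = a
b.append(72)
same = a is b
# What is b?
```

After line 1: a = [12, 50, 32]
After line 2 (b = a is an alias, same object): a = [12, 50, 32], b = [12, 50, 32]
After line 3 (b.append mutates the shared list): a = [12, 50, 32, 72], b = [12, 50, 32, 72]
After line 4 (same = a is b; same object -> True): same = True

[12, 50, 32, 72]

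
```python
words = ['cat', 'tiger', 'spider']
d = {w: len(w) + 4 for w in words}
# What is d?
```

{'cat': 7, 'tiger': 9, 'spider': 10}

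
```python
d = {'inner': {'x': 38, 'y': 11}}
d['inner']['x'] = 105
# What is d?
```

After line 1: d = {'inner': {'x': 38, 'y': 11}}
After line 2 (inner x overwritten): d = {'inner': {'x': 105, 'y': 11}}

{'inner': {'x': 105, 'y': 11}}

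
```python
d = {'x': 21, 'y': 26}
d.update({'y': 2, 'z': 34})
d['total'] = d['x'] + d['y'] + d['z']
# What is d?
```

After line 1: d = {'x': 21, 'y': 26}
After line 2 (y overwritten, z added): d = {'x': 21, 'y': 2, 'z': 34}
After line 3 (total = 21 + 2 + 34 = 57): d = {'x': 21, 'y': 2, 'z': 34, 'total': 57}

{'x': 21, 'y': 2, 'z': 34, 'total': 57}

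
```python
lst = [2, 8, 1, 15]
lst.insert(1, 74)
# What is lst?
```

[2, 74, 8, 1, 15]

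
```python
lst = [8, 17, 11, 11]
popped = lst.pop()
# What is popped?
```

11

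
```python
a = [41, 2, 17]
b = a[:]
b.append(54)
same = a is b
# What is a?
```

After line 1: a = [41, 2, 17]
After line 2 (b = a[:] is a shallow copy, new object): a = [41, 2, 17], b = [41, 2, 17]
After line 3 (append only mutates b): a = [41, 2, 17], b = [41, 2, 17, 54]
After line 4 (same = a is b; different objects -> False): same = False

[41, 2, 17]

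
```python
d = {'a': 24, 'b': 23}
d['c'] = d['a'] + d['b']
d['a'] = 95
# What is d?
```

After line 1: d = {'a': 24, 'b': 23}
After line 2 (d['c'] = 24 + 23): d = {'a': 24, 'b': 23, 'c': 47}
After line 3: d = {'a': 95, 'b': 23, 'c': 47}

{'a': 95, 'b': 23, 'c': 47}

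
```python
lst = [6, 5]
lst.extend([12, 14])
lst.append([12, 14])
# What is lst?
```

After line 1: lst = [6, 5]
After line 2 (extend unpacks [12, 14]): lst = [6, 5, 12, 14]
After line 3 (append adds [12, 14] as single element): lst = [6, 5, 12, 14, [12, 14]]

[6, 5, 12, 14, [12, 14]]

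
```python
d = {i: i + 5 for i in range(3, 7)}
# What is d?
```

{3: 8, 4: 9, 5: 10, 6: 11}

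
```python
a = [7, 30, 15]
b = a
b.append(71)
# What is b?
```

After line 1: a = [7, 30, 15]
After line 2 (b = a is an alias, same object): a = [7, 30, 15], b = [7, 30, 15]
After line 3 (b.append mutates the shared list): a = [7, 30, 15, 71], b = [7, 30, 15, 71]

[7, 30, 15, 71]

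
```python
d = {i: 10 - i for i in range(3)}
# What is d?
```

{0: 10, 1: 9, 2: 8}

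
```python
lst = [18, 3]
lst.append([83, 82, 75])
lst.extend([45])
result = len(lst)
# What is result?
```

After line 1: lst = [18, 3]
After line 2 (append adds [83, 82, 75] as single element): lst = [18, 3, [83, 82, 75]]
After line 3 (extend unpacks [45], adds 45): lst = [18, 3, [83, 82, 75], 45]
After line 4: result = len(lst) = 4

4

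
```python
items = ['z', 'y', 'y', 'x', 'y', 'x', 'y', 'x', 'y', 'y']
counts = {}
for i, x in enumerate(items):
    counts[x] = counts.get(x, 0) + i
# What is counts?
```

Initial: counts = {}, items = ['z', 'y', 'y', 'x', 'y', 'x', 'y', 'x', 'y', 'y']
i=0, x='z': counts = {'z': 0}
i=1, x='y': counts = {'z': 0, 'y': 1}
i=2, x='y': counts = {'z': 0, 'y': 3}
i=3, x='x': counts = {'z': 0, 'y': 3, 'x': 3}
i=4, x='y': counts = {'z': 0, 'y': 7, 'x': 3}
i=5, x='x': counts = {'z': 0, 'y': 7, 'x': 8}
i=6, x='y': counts = {'z': 0, 'y': 13, 'x': 8}
i=7, x='x': counts = {'z': 0, 'y': 13, 'x': 15}
i=8, x='y': counts = {'z': 0, 'y': 21, 'x': 15}
i=9, x='y': counts = {'z': 0, 'y': 30, 'x': 15}

{'z': 0, 'y': 30, 'x': 15}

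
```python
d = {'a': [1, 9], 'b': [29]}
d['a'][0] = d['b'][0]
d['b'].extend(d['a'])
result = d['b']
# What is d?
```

After line 1: d = {'a': [1, 9], 'b': [29]}
After line 2 (a[0] = b[0] = 29): d = {'a': [29, 9], 'b': [29]}
After line 3 (b.extend(a) appends [29, 9]): d = {'a': [29, 9], 'b': [29, 29, 9]}
After line 4: result = d['b'] = [29, 29, 9]

{'a': [29, 9], 'b': [29, 29, 9]}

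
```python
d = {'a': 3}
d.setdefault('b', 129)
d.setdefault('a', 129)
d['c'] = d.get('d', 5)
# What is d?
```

After line 1: d = {'a': 3}
After line 2 (setdefault adds 'b'=129): d = {'a': 3, 'b': 129}
After line 3 (setdefault 'a' no-op, already exists): d = {'a': 3, 'b': 129}
After line 4 (get('d', 5) returns default since 'd' not in d): d = {'a': 3, 'b': 129, 'c': 5}

{'a': 3, 'b': 129, 'c': 5}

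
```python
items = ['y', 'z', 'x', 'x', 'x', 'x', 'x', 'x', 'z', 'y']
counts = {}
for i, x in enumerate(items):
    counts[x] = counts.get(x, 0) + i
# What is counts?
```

Initial: counts = {}, items = ['y', 'z', 'x', 'x', 'x', 'x', 'x', 'x', 'z', 'y']
i=0, x='y': counts = {'y': 0}
i=1, x='z': counts = {'y': 0, 'z': 1}
i=2, x='x': counts = {'y': 0, 'z': 1, 'x': 2}
i=3, x='x': counts = {'y': 0, 'z': 1, 'x': 5}
i=4, x='x': counts = {'y': 0, 'z': 1, 'x': 9}
i=5, x='x': counts = {'y': 0, 'z': 1, 'x': 14}
i=6, x='x': counts = {'y': 0, 'z': 1, 'x': 20}
i=7, x='x': counts = {'y': 0, 'z': 1, 'x': 27}
i=8, x='z': counts = {'y': 0, 'z': 9, 'x': 27}
i=9, x='y': counts = {'y': 9, 'z': 9, 'x': 27}

{'y': 9, 'z': 9, 'x': 27}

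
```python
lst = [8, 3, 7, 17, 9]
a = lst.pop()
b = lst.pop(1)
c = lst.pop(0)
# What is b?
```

After line 1: lst = [8, 3, 7, 17, 9]
After line 2 (pop() -> a = 9): lst = [8, 3, 7, 17]
After line 3 (pop(1) -> b = 3): lst = [8, 7, 17]
After line 4 (pop(0) -> c = 8): lst = [7, 17]

3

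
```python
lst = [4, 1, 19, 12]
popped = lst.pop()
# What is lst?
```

[4, 1, 19]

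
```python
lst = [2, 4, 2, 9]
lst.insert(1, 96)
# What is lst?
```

[2, 96, 4, 2, 9]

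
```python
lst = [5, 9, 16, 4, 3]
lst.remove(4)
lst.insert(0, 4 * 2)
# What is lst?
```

After line 1: lst = [5, 9, 16, 4, 3]
After line 2 (remove first 4): lst = [5, 9, 16, 3]
After line 3 (insert 8 at index 0): lst = [8, 5, 9, 16, 3]

[8, 5, 9, 16, 3]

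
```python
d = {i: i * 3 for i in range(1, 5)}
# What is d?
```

{1: 3, 2: 6, 3: 9, 4: 12}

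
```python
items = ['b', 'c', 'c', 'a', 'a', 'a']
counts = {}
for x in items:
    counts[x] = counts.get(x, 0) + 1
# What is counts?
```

Initial: counts = {}, items = ['b', 'c', 'c', 'a', 'a', 'a']
See 'b': counts = {'b': 1}
See 'c': counts = {'b': 1, 'c': 1}
See 'c': counts = {'b': 1, 'c': 2}
See 'a': counts = {'b': 1, 'c': 2, 'a': 1}
See 'a': counts = {'b': 1, 'c': 2, 'a': 2}
See 'a': counts = {'b': 1, 'c': 2, 'a': 3}

{'b': 1, 'c': 2, 'a': 3}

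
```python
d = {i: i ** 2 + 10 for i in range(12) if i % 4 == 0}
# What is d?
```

{0: 10, 4: 26, 8: 74}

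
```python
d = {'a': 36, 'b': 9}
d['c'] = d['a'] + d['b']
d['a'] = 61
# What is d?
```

After line 1: d = {'a': 36, 'b': 9}
After line 2 (d['c'] = 36 + 9): d = {'a': 36, 'b': 9, 'c': 45}
After line 3: d = {'a': 61, 'b': 9, 'c': 45}

{'a': 61, 'b': 9, 'c': 45}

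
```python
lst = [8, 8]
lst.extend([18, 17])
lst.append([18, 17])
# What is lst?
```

After line 1: lst = [8, 8]
After line 2 (extend unpacks [18, 17]): lst = [8, 8, 18, 17]
After line 3 (append adds [18, 17] as single element): lst = [8, 8, 18, 17, [18, 17]]

[8, 8, 18, 17, [18, 17]]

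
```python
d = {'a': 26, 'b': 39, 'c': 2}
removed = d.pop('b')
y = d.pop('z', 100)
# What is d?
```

After line 1: d = {'a': 26, 'b': 39, 'c': 2}
After line 2 (pop 'b' returns 39): d = {'a': 26, 'c': 2}, removed = 39
After line 3 (pop 'z' missing, returns default 100): d = {'a': 26, 'c': 2}, y = 100

{'a': 26, 'c': 2}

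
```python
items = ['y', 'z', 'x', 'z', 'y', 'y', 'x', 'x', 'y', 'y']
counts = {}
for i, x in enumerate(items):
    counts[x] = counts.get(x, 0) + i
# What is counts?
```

Initial: counts = {}, items = ['y', 'z', 'x', 'z', 'y', 'y', 'x', 'x', 'y', 'y']
i=0, x='y': counts = {'y': 0}
i=1, x='z': counts = {'y': 0, 'z': 1}
i=2, x='x': counts = {'y': 0, 'z': 1, 'x': 2}
i=3, x='z': counts = {'y': 0, 'z': 4, 'x': 2}
i=4, x='y': counts = {'y': 4, 'z': 4, 'x': 2}
i=5, x='y': counts = {'y': 9, 'z': 4, 'x': 2}
i=6, x='x': counts = {'y': 9, 'z': 4, 'x': 8}
i=7, x='x': counts = {'y': 9, 'z': 4, 'x': 15}
i=8, x='y': counts = {'y': 17, 'z': 4, 'x': 15}
i=9, x='y': counts = {'y': 26, 'z': 4, 'x': 15}

{'y': 26, 'z': 4, 'x': 15}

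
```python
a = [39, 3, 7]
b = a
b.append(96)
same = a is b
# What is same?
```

After line 1: a = [39, 3, 7]
After line 2 (b = a is an alias, same object): a = [39, 3, 7], b = [39, 3, 7]
After line 3 (b.append mutates the shared list): a = [39, 3, 7, 96], b = [39, 3, 7, 96]
After line 4 (same = a is b; same object -> True): same = True

True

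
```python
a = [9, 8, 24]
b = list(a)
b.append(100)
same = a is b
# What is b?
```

After line 1: a = [9, 8, 24]
After line 2 (b = list(a) is a shallow copy, new object): a = [9, 8, 24], b = [9, 8, 24]
After line 3 (append only mutates b): a = [9, 8, 24], b = [9, 8, 24, 100]
After line 4 (same = a is b; different objects -> False): same = False

[9, 8, 24, 100]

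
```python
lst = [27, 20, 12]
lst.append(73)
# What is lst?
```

[27, 20, 12, 73]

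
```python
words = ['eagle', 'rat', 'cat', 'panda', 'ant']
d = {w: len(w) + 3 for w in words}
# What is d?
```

{'eagle': 8, 'rat': 6, 'cat': 6, 'panda': 8, 'ant': 6}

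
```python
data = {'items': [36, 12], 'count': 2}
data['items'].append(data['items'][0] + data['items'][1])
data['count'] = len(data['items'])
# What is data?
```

After line 1: data = {'items': [36, 12], 'count': 2}
After line 2 (append 36 + 12 = 48): data = {'items': [36, 12, 48], 'count': 2}
After line 3 (count = len(items) = 3): data = {'items': [36, 12, 48], 'count': 3}

{'items': [36, 12, 48], 'count': 3}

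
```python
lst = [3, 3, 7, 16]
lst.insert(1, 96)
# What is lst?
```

[3, 96, 3, 7, 16]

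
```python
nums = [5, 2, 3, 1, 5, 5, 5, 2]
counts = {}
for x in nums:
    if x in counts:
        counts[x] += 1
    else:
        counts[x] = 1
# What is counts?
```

Initial: counts = {}, nums = [5, 2, 3, 1, 5, 5, 5, 2]
See 5: counts = {5: 1}
See 2: counts = {5: 1, 2: 1}
See 3: counts = {5: 1, 2: 1, 3: 1}
See 1: counts = {5: 1, 2: 1, 3: 1, 1: 1}
See 5: counts = {5: 2, 2: 1, 3: 1, 1: 1}
See 5: counts = {5: 3, 2: 1, 3: 1, 1: 1}
See 5: counts = {5: 4, 2: 1, 3: 1, 1: 1}
See 2: counts = {5: 4, 2: 2, 3: 1, 1: 1}

{5: 4, 2: 2, 3: 1, 1: 1}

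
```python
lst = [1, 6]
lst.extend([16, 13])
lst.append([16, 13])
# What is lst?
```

After line 1: lst = [1, 6]
After line 2 (extend unpacks [16, 13]): lst = [1, 6, 16, 13]
After line 3 (append adds [16, 13] as single element): lst = [1, 6, 16, 13, [16, 13]]

[1, 6, 16, 13, [16, 13]]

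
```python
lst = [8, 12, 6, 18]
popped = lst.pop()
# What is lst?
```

[8, 12, 6]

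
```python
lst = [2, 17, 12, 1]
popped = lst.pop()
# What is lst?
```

[2, 17, 12]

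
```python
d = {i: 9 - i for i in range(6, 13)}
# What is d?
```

{6: 3, 7: 2, 8: 1, 9: 0, 10: -1, 11: -2, 12: -3}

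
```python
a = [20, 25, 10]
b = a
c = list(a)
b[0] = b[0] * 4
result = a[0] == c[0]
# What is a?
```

After line 1: a = [20, 25, 10]
After line 2 (b = a, alias): a = [20, 25, 10], b = [20, 25, 10]
After line 3 (c = list(a) is a copy, new object): c = [20, 25, 10]
After line 4 (b[0] = 20 * 4 = 80; mutates shared a/b): a = b = [80, 25, 10], c = [20, 25, 10]
After line 5 (a[0] = 80, c[0] = 20; result = False)

[80, 25, 10]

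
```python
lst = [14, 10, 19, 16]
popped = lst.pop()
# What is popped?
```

16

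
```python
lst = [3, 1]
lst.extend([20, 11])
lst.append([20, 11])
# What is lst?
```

After line 1: lst = [3, 1]
After line 2 (extend unpacks [20, 11]): lst = [3, 1, 20, 11]
After line 3 (append adds [20, 11] as single element): lst = [3, 1, 20, 11, [20, 11]]

[3, 1, 20, 11, [20, 11]]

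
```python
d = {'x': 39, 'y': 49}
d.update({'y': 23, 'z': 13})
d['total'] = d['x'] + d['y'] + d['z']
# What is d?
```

After line 1: d = {'x': 39, 'y': 49}
After line 2 (y overwritten, z added): d = {'x': 39, 'y': 23, 'z': 13}
After line 3 (total = 39 + 23 + 13 = 75): d = {'x': 39, 'y': 23, 'z': 13, 'total': 75}

{'x': 39, 'y': 23, 'z': 13, 'total': 75}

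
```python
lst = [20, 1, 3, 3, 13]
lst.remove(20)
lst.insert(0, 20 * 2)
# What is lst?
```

After line 1: lst = [20, 1, 3, 3, 13]
After line 2 (remove first 20): lst = [1, 3, 3, 13]
After line 3 (insert 40 at index 0): lst = [40, 1, 3, 3, 13]

[40, 1, 3, 3, 13]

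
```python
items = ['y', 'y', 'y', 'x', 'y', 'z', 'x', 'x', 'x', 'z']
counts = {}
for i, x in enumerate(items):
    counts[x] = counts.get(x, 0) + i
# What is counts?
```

Initial: counts = {}, items = ['y', 'y', 'y', 'x', 'y', 'z', 'x', 'x', 'x', 'z']
i=0, x='y': counts = {'y': 0}
i=1, x='y': counts = {'y': 1}
i=2, x='y': counts = {'y': 3}
i=3, x='x': counts = {'y': 3, 'x': 3}
i=4, x='y': counts = {'y': 7, 'x': 3}
i=5, x='z': counts = {'y': 7, 'x': 3, 'z': 5}
i=6, x='x': counts = {'y': 7, 'x': 9, 'z': 5}
i=7, x='x': counts = {'y': 7, 'x': 16, 'z': 5}
i=8, x='x': counts = {'y': 7, 'x': 24, 'z': 5}
i=9, x='z': counts = {'y': 7, 'x': 24, 'z': 14}

{'y': 7, 'x': 24, 'z': 14}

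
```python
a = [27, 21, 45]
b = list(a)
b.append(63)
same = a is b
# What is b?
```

After line 1: a = [27, 21, 45]
After line 2 (b = list(a) is a shallow copy, new object): a = [27, 21, 45], b = [27, 21, 45]
After line 3 (append only mutates b): a = [27, 21, 45], b = [27, 21, 45, 63]
After line 4 (same = a is b; different objects -> False): same = False

[27, 21, 45, 63]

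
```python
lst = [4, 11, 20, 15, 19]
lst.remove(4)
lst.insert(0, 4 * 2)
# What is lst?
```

After line 1: lst = [4, 11, 20, 15, 19]
After line 2 (remove first 4): lst = [11, 20, 15, 19]
After line 3 (insert 8 at index 0): lst = [8, 11, 20, 15, 19]

[8, 11, 20, 15, 19]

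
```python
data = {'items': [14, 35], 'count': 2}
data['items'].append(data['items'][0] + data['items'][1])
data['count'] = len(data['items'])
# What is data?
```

After line 1: data = {'items': [14, 35], 'count': 2}
After line 2 (append 14 + 35 = 49): data = {'items': [14, 35, 49], 'count': 2}
After line 3 (count = len(items) = 3): data = {'items': [14, 35, 49], 'count': 3}

{'items': [14, 35, 49], 'count': 3}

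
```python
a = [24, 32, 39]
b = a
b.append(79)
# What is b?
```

After line 1: a = [24, 32, 39]
After line 2 (b = a is an alias, same object): a = [24, 32, 39], b = [24, 32, 39]
After line 3 (b.append mutates the shared list): a = [24, 32, 39, 79], b = [24, 32, 39, 79]

[24, 32, 39, 79]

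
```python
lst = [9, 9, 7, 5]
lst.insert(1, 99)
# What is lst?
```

[9, 99, 9, 7, 5]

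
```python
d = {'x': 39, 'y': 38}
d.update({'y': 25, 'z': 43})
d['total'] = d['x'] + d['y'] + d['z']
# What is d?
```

After line 1: d = {'x': 39, 'y': 38}
After line 2 (y overwritten, z added): d = {'x': 39, 'y': 25, 'z': 43}
After line 3 (total = 39 + 25 + 43 = 107): d = {'x': 39, 'y': 25, 'z': 43, 'total': 107}

{'x': 39, 'y': 25, 'z': 43, 'total': 107}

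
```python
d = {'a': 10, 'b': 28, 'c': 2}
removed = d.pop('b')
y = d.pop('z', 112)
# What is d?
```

After line 1: d = {'a': 10, 'b': 28, 'c': 2}
After line 2 (pop 'b' returns 28): d = {'a': 10, 'c': 2}, removed = 28
After line 3 (pop 'z' missing, returns default 112): d = {'a': 10, 'c': 2}, y = 112

{'a': 10, 'c': 2}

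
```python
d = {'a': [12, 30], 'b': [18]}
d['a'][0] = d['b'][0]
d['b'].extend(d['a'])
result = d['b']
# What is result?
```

After line 1: d = {'a': [12, 30], 'b': [18]}
After line 2 (a[0] = b[0] = 18): d = {'a': [18, 30], 'b': [18]}
After line 3 (b.extend(a) appends [18, 30]): d = {'a': [18, 30], 'b': [18, 18, 30]}
After line 4: result = d['b'] = [18, 18, 30]

[18, 18, 30]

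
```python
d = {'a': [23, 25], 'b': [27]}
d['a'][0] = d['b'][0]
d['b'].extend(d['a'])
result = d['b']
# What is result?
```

After line 1: d = {'a': [23, 25], 'b': [27]}
After line 2 (a[0] = b[0] = 27): d = {'a': [27, 25], 'b': [27]}
After line 3 (b.extend(a) appends [27, 25]): d = {'a': [27, 25], 'b': [27, 27, 25]}
After line 4: result = d['b'] = [27, 27, 25]

[27, 27, 25]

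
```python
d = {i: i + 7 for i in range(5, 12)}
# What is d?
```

{5: 12, 6: 13, 7: 14, 8: 15, 9: 16, 10: 17, 11: 18}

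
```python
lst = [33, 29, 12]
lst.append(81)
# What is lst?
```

[33, 29, 12, 81]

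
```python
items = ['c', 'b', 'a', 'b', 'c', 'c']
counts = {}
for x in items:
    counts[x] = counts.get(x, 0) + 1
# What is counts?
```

Initial: counts = {}, items = ['c', 'b', 'a', 'b', 'c', 'c']
See 'c': counts = {'c': 1}
See 'b': counts = {'c': 1, 'b': 1}
See 'a': counts = {'c': 1, 'b': 1, 'a': 1}
See 'b': counts = {'c': 1, 'b': 2, 'a': 1}
See 'c': counts = {'c': 2, 'b': 2, 'a': 1}
See 'c': counts = {'c': 3, 'b': 2, 'a': 1}

{'c': 3, 'b': 2, 'a': 1}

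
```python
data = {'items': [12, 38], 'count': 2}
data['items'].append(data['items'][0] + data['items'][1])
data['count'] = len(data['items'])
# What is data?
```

After line 1: data = {'items': [12, 38], 'count': 2}
After line 2 (append 12 + 38 = 50): data = {'items': [12, 38, 50], 'count': 2}
After line 3 (count = len(items) = 3): data = {'items': [12, 38, 50], 'count': 3}

{'items': [12, 38, 50], 'count': 3}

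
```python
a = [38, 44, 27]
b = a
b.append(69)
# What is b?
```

After line 1: a = [38, 44, 27]
After line 2 (b = a is an alias, same object): a = [38, 44, 27], b = [38, 44, 27]
After line 3 (b.append mutates the shared list): a = [38, 44, 27, 69], b = [38, 44, 27, 69]

[38, 44, 27, 69]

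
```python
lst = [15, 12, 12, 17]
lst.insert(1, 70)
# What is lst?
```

[15, 70, 12, 12, 17]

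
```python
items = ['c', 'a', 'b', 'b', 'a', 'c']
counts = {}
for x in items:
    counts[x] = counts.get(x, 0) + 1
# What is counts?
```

Initial: counts = {}, items = ['c', 'a', 'b', 'b', 'a', 'c']
See 'c': counts = {'c': 1}
See 'a': counts = {'c': 1, 'a': 1}
See 'b': counts = {'c': 1, 'a': 1, 'b': 1}
See 'b': counts = {'c': 1, 'a': 1, 'b': 2}
See 'a': counts = {'c': 1, 'a': 2, 'b': 2}
See 'c': counts = {'c': 2, 'a': 2, 'b': 2}

{'c': 2, 'a': 2, 'b': 2}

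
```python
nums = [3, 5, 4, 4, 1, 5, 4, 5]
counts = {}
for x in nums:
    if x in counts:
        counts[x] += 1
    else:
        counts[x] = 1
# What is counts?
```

Initial: counts = {}, nums = [3, 5, 4, 4, 1, 5, 4, 5]
See 3: counts = {3: 1}
See 5: counts = {3: 1, 5: 1}
See 4: counts = {3: 1, 5: 1, 4: 1}
See 4: counts = {3: 1, 5: 1, 4: 2}
See 1: counts = {3: 1, 5: 1, 4: 2, 1: 1}
See 5: counts = {3: 1, 5: 2, 4: 2, 1: 1}
See 4: counts = {3: 1, 5: 2, 4: 3, 1: 1}
See 5: counts = {3: 1, 5: 3, 4: 3, 1: 1}

{3: 1, 5: 3, 4: 3, 1: 1}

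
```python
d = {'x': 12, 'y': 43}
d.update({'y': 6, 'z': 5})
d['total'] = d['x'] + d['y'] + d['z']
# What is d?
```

After line 1: d = {'x': 12, 'y': 43}
After line 2 (y overwritten, z added): d = {'x': 12, 'y': 6, 'z': 5}
After line 3 (total = 12 + 6 + 5 = 23): d = {'x': 12, 'y': 6, 'z': 5, 'total': 23}

{'x': 12, 'y': 6, 'z': 5, 'total': 23}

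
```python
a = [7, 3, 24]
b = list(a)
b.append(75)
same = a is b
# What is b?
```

After line 1: a = [7, 3, 24]
After line 2 (b = list(a) is a shallow copy, new object): a = [7, 3, 24], b = [7, 3, 24]
After line 3 (append only mutates b): a = [7, 3, 24], b = [7, 3, 24, 75]
After line 4 (same = a is b; different objects -> False): same = False

[7, 3, 24, 75]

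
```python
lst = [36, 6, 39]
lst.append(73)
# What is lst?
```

[36, 6, 39, 73]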